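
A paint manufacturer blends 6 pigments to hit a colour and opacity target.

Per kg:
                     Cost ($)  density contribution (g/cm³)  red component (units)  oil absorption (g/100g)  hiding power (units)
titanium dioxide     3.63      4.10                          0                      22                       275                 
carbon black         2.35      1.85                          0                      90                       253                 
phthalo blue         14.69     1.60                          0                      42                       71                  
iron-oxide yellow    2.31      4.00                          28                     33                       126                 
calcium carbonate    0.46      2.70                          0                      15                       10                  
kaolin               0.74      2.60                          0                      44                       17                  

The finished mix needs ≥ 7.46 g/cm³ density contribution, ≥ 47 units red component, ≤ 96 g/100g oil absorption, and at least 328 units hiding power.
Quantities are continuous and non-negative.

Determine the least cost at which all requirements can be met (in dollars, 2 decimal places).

$4.97

Set it up as a linear program. Let x1 = kg of titanium dioxide, x2 = kg of carbon black, x3 = kg of phthalo blue, x4 = kg of iron-oxide yellow, x5 = kg of calcium carbonate, x6 = kg of kaolin.
min 3.63x1 + 2.35x2 + 14.69x3 + 2.31x4 + 0.46x5 + 0.74x6 with:
  4.1x1 + 1.85x2 + 1.6x3 + 4x4 + 2.7x5 + 2.6x6 ≥ 7.46   (density contribution)
  28x4 ≥ 47   (red component)
  22x1 + 90x2 + 42x3 + 33x4 + 15x5 + 44x6 ≤ 96   (oil absorption)
  275x1 + 253x2 + 71x3 + 126x4 + 10x5 + 17x6 ≥ 328   (hiding power)
  x1, x2, x3, x4, x5, x6 ≥ 0.
The minimum-cost mix takes nothing from phthalo blue, calcium carbonate, kaolin — only titanium dioxide, carbon black, iron-oxide yellow. Binding constraints: red component, oil absorption, hiding power.
Solving gives x1 = 0.01102, x2 = 0.4485, x4 = 1.679.
Hence cost = 3.63·0.01102 + 2.35·0.4485 + 2.31·1.679 = $4.9725.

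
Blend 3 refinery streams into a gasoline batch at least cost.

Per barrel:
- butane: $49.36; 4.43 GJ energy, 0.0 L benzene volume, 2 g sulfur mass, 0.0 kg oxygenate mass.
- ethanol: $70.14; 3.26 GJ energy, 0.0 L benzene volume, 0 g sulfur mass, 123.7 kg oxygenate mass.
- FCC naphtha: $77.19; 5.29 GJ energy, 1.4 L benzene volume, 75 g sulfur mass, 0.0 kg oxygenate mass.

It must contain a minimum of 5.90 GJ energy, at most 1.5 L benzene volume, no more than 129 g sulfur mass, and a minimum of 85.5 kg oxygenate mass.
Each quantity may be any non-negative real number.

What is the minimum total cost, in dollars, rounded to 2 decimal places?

Set it up as a linear program. Let x1 = barrels of butane, x2 = barrels of ethanol, x3 = barrels of FCC naphtha.
Minimise 49.36x1 + 70.14x2 + 77.19x3 with:
  4.43x1 + 3.26x2 + 5.29x3 ≥ 5.9   (energy)
  1.4x3 ≤ 1.5   (benzene volume)
  2x1 + 75x3 ≤ 129   (sulfur mass)
  123.7x2 ≥ 85.5   (oxygenate mass)
  x1, x2, x3 ≥ 0.
The cheapest feasible vertex uses only butane, ethanol; FCC naphtha is not used. Binding constraints: energy and oxygenate mass.
That vertex is x1 = 0.8232, x2 = 0.6912.
Total cost: 49.36·0.8232 + 70.14·0.6912 = 89.1139.

$89.11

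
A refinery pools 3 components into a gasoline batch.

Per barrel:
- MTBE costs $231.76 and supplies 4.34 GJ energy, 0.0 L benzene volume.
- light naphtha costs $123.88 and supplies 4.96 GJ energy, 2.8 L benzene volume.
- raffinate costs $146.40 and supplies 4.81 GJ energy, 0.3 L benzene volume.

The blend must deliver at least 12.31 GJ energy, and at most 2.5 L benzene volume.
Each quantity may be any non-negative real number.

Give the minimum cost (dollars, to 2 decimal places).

$355.84

This is a linear program. Let x1 = barrels of MTBE, x2 = barrels of light naphtha, x3 = barrels of raffinate.
min 231.76x1 + 123.88x2 + 146.4x3 s.t.:
  4.34x1 + 4.96x2 + 4.81x3 ≥ 12.31   (energy)
  2.8x2 + 0.3x3 ≤ 2.5   (benzene volume)
  x1, x2, x3 ≥ 0.
The optimal basis is {light naphtha, raffinate}; MTBE drops out. Binding constraints: energy and benzene volume.
Solving gives x2 = 0.69549, x3 = 1.8421.
Total cost: 123.88·0.69549 + 146.4·1.8421 = 355.8407.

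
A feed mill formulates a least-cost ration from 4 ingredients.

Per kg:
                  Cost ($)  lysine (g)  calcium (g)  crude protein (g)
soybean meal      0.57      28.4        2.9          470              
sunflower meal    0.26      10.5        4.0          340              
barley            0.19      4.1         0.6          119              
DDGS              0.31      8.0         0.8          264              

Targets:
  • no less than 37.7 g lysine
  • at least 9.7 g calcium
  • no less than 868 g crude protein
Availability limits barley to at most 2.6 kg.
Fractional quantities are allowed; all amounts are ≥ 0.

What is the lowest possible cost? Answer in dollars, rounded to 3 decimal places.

$0.855

Set it up as a linear program. Let x1 = kg of soybean meal, x2 = kg of sunflower meal, x3 = kg of barley, x4 = kg of DDGS.
Minimise 0.57x1 + 0.26x2 + 0.19x3 + 0.31x4 subject to:
  28.4x1 + 10.5x2 + 4.1x3 + 8x4 ≥ 37.7   (lysine)
  2.9x1 + 4x2 + 0.6x3 + 0.8x4 ≥ 9.7   (calcium)
  470x1 + 340x2 + 119x3 + 264x4 ≥ 868   (crude protein)
  x3 ≤ 2.6
  x1, x2, x3, x4 ≥ 0.
The cheapest feasible vertex uses only soybean meal, sunflower meal; barley, DDGS are not used. The lysine and calcium requirements are met with equality.
Optimal quantities: soybean meal = 0.5887 kg, sunflower meal = 1.998 kg.
Total cost: 0.57·0.5887 + 0.26·1.998 = 0.85504.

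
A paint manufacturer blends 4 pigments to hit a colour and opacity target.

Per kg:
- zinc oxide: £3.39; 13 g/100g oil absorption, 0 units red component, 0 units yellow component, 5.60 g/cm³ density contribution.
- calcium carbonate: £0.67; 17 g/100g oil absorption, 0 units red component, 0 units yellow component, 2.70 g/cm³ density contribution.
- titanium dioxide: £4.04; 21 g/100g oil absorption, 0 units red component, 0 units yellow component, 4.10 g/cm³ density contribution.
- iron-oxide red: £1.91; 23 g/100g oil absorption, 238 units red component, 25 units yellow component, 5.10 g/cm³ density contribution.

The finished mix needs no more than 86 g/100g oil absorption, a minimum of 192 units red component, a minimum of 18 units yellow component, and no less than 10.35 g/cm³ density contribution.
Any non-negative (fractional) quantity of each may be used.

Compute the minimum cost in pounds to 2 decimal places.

£3.09

This is a linear program. Let x1 = kg of zinc oxide, x2 = kg of calcium carbonate, x3 = kg of titanium dioxide, x4 = kg of iron-oxide red.
Minimize 3.39x1 + 0.67x2 + 4.04x3 + 1.91x4 subject to:
  13x1 + 17x2 + 21x3 + 23x4 ≤ 86   (oil absorption)
  238x4 ≥ 192   (red component)
  25x4 ≥ 18   (yellow component)
  5.6x1 + 2.7x2 + 4.1x3 + 5.1x4 ≥ 10.35   (density contribution)
  x1, x2, x3, x4 ≥ 0.
At the optimum only calcium carbonate, iron-oxide red are positive (zinc oxide, titanium dioxide = 0). The red component and density contribution requirements are met with equality.
Optimal quantities: calcium carbonate = 2.31 kg, iron-oxide red = 0.8067 kg.
Cost = 0.67·2.31 + 1.91·0.8067 = 3.0885.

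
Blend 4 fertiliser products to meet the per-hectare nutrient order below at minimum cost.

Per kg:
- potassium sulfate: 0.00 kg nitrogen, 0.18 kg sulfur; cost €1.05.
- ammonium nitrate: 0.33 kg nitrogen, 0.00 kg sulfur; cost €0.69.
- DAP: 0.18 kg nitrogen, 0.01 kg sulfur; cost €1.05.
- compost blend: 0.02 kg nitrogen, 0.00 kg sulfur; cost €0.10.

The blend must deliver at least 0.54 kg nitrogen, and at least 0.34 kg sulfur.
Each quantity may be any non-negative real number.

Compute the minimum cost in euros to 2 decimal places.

€3.11

Set it up as a linear program. Let x1 = kg of potassium sulfate, x2 = kg of ammonium nitrate, x3 = kg of DAP, x4 = kg of compost blend.
min 1.05x1 + 0.69x2 + 1.05x3 + 0.1x4 with:
  0.33x2 + 0.18x3 + 0.02x4 ≥ 0.54   (nitrogen)
  0.18x1 + 0.01x3 ≥ 0.34   (sulfur)
  x1, x2, x3, x4 ≥ 0.
At the optimum only potassium sulfate, ammonium nitrate are positive (DAP, compost blend = 0). There the nitrogen and sulfur constraints are tight.
That vertex is x1 = 1.889, x2 = 1.636.
Hence cost = 1.05·1.889 + 0.69·1.636 = €3.1123.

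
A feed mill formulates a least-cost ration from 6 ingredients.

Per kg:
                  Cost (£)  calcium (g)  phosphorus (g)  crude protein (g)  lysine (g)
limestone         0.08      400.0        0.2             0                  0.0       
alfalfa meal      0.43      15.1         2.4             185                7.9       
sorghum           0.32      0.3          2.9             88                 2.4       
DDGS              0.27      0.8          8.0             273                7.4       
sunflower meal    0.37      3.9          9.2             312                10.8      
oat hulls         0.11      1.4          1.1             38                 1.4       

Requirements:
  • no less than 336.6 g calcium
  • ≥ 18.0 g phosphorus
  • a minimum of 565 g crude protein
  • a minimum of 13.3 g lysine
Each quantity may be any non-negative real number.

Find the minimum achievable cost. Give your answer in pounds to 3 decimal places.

Treat it as an LP. Let x1 = kg of limestone, x2 = kg of alfalfa meal, x3 = kg of sorghum, x4 = kg of DDGS, x5 = kg of sunflower meal, x6 = kg of oat hulls.
Minimize 0.08x1 + 0.43x2 + 0.32x3 + 0.27x4 + 0.37x5 + 0.11x6 s.t.:
  400x1 + 15.1x2 + 0.3x3 + 0.8x4 + 3.9x5 + 1.4x6 ≥ 336.6   (calcium)
  0.2x1 + 2.4x2 + 2.9x3 + 8x4 + 9.2x5 + 1.1x6 ≥ 18   (phosphorus)
  185x2 + 88x3 + 273x4 + 312x5 + 38x6 ≥ 565   (crude protein)
  7.9x2 + 2.4x3 + 7.4x4 + 10.8x5 + 1.4x6 ≥ 13.3   (lysine)
  x1, x2, x3, x4, x5, x6 ≥ 0.
The cheapest feasible vertex uses only limestone, DDGS; alfalfa meal, sorghum, sunflower meal, oat hulls are not used. The calcium and phosphorus requirements are met with equality.
That vertex is x1 = 0.837, x4 = 2.229.
Objective = 0.08·0.837 + 0.27·2.229 = 0.66879.

£0.669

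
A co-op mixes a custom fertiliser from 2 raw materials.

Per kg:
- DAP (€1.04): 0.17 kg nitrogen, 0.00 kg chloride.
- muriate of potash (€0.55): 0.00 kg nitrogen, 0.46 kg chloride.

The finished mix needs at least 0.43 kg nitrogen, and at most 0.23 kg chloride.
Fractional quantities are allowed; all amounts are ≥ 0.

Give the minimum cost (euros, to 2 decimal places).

Treat it as an LP. Let x1 = kg of DAP, x2 = kg of muriate of potash.
min 1.04x1 + 0.55x2 subject to:
  0.17x1 ≥ 0.43   (nitrogen)
  0.46x2 ≤ 0.23   (chloride)
  x1, x2 ≥ 0.
The optimal basis is {DAP}; muriate of potash drops out. The nitrogen requirement is met with equality.
So DAP = 2.529 kg.
Cost = 1.04·2.529 = 2.6302.

€2.63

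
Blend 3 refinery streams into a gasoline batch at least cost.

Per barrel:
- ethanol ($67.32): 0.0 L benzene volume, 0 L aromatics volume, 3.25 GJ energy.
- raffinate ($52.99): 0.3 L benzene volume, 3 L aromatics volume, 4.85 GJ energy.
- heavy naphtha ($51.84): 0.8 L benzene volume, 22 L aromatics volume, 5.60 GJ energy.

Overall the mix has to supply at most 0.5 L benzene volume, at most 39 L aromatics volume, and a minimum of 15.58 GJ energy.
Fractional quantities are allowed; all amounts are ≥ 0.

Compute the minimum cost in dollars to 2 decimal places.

Let x1 = barrels of ethanol, x2 = barrels of raffinate, x3 = barrels of heavy naphtha.
Minimize 67.32x1 + 52.99x2 + 51.84x3 s.t.:
  0.3x2 + 0.8x3 ≤ 0.5   (benzene volume)
  3x2 + 22x3 ≤ 39   (aromatics volume)
  3.25x1 + 4.85x2 + 5.6x3 ≥ 15.58   (energy)
  x1, x2, x3 ≥ 0.
The cheapest feasible vertex uses only ethanol, raffinate; heavy naphtha is not used. The benzene volume and energy requirements are met with equality.
Solving gives x1 = 2.30667, x2 = 1.66667.
Objective = 67.32·2.30667 + 52.99·1.66667 = 243.6019.

$243.60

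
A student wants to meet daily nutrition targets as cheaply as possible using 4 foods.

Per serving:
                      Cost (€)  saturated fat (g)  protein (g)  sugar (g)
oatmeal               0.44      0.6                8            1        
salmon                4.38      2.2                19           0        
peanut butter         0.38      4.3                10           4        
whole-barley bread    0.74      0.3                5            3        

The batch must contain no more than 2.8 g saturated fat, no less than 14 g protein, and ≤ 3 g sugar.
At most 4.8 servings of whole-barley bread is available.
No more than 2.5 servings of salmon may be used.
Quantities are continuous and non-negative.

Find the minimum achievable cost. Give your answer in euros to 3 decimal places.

Let x1 = servings of oatmeal, x2 = servings of salmon, x3 = servings of peanut butter, x4 = servings of whole-barley bread.
min 0.44x1 + 4.38x2 + 0.38x3 + 0.74x4 with:
  0.6x1 + 2.2x2 + 4.3x3 + 0.3x4 ≤ 2.8   (saturated fat)
  8x1 + 19x2 + 10x3 + 5x4 ≥ 14   (protein)
  1x1 + 4x3 + 3x4 ≤ 3   (sugar)
  x4 ≤ 4.8
  x2 ≤ 2.5
  x1, x2, x3, x4 ≥ 0.
The minimum-cost mix takes nothing from salmon, whole-barley bread — only oatmeal, peanut butter. Binding constraints: protein and sugar.
So oatmeal = 1.182 servings, peanut butter = 0.4545 servings.
Cost = 0.44·1.182 + 0.38·0.4545 = 0.69279.

€0.693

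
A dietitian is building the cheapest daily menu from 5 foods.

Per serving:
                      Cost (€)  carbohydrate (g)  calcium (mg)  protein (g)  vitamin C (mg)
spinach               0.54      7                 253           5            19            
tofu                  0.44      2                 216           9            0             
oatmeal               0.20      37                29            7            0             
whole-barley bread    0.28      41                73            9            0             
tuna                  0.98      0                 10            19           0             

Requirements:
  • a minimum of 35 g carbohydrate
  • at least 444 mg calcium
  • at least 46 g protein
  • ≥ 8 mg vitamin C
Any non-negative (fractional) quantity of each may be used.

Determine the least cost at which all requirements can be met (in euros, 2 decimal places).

€1.58

This is a linear program. Let x1 = servings of spinach, x2 = servings of tofu, x3 = servings of oatmeal, x4 = servings of whole-barley bread, x5 = servings of tuna.
Minimise 0.54x1 + 0.44x2 + 0.2x3 + 0.28x4 + 0.98x5 subject to:
  7x1 + 2x2 + 37x3 + 41x4 ≥ 35   (carbohydrate)
  253x1 + 216x2 + 29x3 + 73x4 + 10x5 ≥ 444   (calcium)
  5x1 + 9x2 + 7x3 + 9x4 + 19x5 ≥ 46   (protein)
  19x1 ≥ 8   (vitamin C)
  x1, x2, x3, x4, x5 ≥ 0.
At the optimum only spinach, oatmeal, whole-barley bread are positive (tofu, tuna = 0). Binding constraints: calcium, protein, vitamin C.
Optimal quantities: spinach = 0.4211 servings, oatmeal = 0.6682 servings, whole-barley bread = 4.357 servings.
Total cost: 0.54·0.4211 + 0.2·0.6682 + 0.28·4.357 = 1.5810.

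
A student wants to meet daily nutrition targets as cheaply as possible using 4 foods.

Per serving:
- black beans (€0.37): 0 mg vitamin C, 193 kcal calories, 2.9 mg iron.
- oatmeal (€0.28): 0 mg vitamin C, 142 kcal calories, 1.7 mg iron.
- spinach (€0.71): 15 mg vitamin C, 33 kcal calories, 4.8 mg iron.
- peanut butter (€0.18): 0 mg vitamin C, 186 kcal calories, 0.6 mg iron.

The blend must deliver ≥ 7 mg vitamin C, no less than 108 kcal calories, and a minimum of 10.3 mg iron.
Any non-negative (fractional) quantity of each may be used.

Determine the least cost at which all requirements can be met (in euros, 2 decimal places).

€1.36

Treat it as an LP. Let x1 = servings of black beans, x2 = servings of oatmeal, x3 = servings of spinach, x4 = servings of peanut butter.
min 0.37x1 + 0.28x2 + 0.71x3 + 0.18x4 s.t.:
  15x3 ≥ 7   (vitamin C)
  193x1 + 142x2 + 33x3 + 186x4 ≥ 108   (calories)
  2.9x1 + 1.7x2 + 4.8x3 + 0.6x4 ≥ 10.3   (iron)
  x1, x2, x3, x4 ≥ 0.
The optimal basis is {black beans, spinach}; oatmeal, peanut butter drop out. The vitamin C and iron requirements are met with equality.
That vertex is x1 = 2.779, x3 = 0.4667.
Cost = 0.37·2.779 + 0.71·0.4667 = 1.3596.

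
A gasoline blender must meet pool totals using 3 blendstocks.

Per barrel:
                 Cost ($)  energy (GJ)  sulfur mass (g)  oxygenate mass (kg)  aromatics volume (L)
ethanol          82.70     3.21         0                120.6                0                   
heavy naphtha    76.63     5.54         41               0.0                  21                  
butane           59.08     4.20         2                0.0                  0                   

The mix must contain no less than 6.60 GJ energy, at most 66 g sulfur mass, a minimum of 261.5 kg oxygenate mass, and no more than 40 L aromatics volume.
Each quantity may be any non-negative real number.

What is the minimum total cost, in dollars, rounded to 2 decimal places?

Set it up as a linear program. Let x1 = barrels of ethanol, x2 = barrels of heavy naphtha, x3 = barrels of butane.
Minimize 82.7x1 + 76.63x2 + 59.08x3 subject to:
  3.21x1 + 5.54x2 + 4.2x3 ≥ 6.6   (energy)
  41x2 + 2x3 ≤ 66   (sulfur mass)
  120.6x1 ≥ 261.5   (oxygenate mass)
  21x2 ≤ 40   (aromatics volume)
  x1, x2, x3 ≥ 0.
At the optimum only ethanol is positive (heavy naphtha, butane = 0). There the oxygenate mass constraint is tight.
Solving gives x1 = 2.1683.
Cost = 82.7·2.1683 = 179.3184.

$179.32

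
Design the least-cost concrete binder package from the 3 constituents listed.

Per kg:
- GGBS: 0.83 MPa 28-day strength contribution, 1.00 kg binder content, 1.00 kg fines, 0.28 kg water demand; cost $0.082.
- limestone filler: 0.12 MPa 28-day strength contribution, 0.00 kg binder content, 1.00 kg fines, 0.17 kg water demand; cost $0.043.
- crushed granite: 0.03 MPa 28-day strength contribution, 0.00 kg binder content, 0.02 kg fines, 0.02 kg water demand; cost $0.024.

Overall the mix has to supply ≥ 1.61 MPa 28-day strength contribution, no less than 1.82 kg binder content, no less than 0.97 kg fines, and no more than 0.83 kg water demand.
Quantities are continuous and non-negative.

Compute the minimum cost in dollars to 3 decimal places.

$0.159

This is a linear program. Let x1 = kg of GGBS, x2 = kg of limestone filler, x3 = kg of crushed granite.
Minimize 0.082x1 + 0.043x2 + 0.024x3 subject to:
  0.83x1 + 0.12x2 + 0.03x3 ≥ 1.61   (28-day strength contribution)
  1x1 ≥ 1.82   (binder content)
  1x1 + 1x2 + 0.02x3 ≥ 0.97   (fines)
  0.28x1 + 0.17x2 + 0.02x3 ≤ 0.83   (water demand)
  x1, x2, x3 ≥ 0.
The minimum-cost mix takes nothing from limestone filler, crushed granite — only GGBS. The 28-day strength contribution requirement is met with equality.
That vertex is x1 = 1.94.
Total cost: 0.082·1.94 = 0.15908.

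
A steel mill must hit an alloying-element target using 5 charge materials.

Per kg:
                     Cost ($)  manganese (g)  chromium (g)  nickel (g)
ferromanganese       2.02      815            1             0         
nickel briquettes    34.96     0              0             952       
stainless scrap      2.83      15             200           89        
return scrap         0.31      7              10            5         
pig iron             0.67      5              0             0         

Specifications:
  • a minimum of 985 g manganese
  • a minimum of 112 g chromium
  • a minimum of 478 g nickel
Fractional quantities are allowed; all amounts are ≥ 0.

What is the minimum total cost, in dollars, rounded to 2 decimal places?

Set it up as a linear program. Let x1 = kg of ferromanganese, x2 = kg of nickel briquettes, x3 = kg of stainless scrap, x4 = kg of return scrap, x5 = kg of pig iron.
Minimize 2.02x1 + 34.96x2 + 2.83x3 + 0.31x4 + 0.67x5 with:
  815x1 + 15x3 + 7x4 + 5x5 ≥ 985   (manganese)
  1x1 + 200x3 + 10x4 ≥ 112   (chromium)
  952x2 + 89x3 + 5x4 ≥ 478   (nickel)
  x1, x2, x3, x4, x5 ≥ 0.
The optimal basis is {ferromanganese, stainless scrap}; nickel briquettes, return scrap, pig iron drop out. Binding constraints: manganese and nickel.
Solving gives x1 = 1.11, x3 = 5.371.
Hence cost = 2.02·1.11 + 2.83·5.371 = $17.4421.

$17.44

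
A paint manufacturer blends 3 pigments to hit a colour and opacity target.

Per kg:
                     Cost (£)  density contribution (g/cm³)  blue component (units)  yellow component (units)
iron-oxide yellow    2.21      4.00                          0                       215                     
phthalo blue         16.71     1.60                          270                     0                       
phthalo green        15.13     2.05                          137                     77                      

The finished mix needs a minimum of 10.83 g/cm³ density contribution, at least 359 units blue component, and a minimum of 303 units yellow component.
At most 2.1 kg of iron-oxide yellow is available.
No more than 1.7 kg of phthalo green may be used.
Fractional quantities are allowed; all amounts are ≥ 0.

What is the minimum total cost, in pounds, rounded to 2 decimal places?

This is a linear program. Let x1 = kg of iron-oxide yellow, x2 = kg of phthalo blue, x3 = kg of phthalo green.
Minimise 2.21x1 + 16.71x2 + 15.13x3 with:
  4x1 + 1.6x2 + 2.05x3 ≥ 10.83   (density contribution)
  270x2 + 137x3 ≥ 359   (blue component)
  215x1 + 77x3 ≥ 303   (yellow component)
  x1 ≤ 2.1
  x3 ≤ 1.7
  x1, x2, x3 ≥ 0.
All 3 inputs are positive at the optimum. Binding constraints: density contribution, blue component, the iron-oxide yellow cap.
That vertex is x1 = 2.1, x2 = 1.2056, x3 = 0.24439.
Total cost: 2.21·2.1 + 16.71·1.2056 + 15.13·0.24439 = 28.4842.

£28.48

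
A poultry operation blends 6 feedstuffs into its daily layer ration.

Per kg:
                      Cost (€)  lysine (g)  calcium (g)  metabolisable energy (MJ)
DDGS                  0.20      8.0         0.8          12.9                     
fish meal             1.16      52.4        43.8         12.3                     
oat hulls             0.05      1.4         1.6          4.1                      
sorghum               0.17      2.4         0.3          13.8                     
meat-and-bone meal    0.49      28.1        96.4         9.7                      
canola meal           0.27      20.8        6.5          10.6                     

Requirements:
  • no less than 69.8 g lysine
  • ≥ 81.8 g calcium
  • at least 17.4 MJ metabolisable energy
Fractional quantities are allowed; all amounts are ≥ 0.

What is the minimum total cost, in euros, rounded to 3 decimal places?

Let x1 = kg of DDGS, x2 = kg of fish meal, x3 = kg of oat hulls, x4 = kg of sorghum, x5 = kg of meat-and-bone meal, x6 = kg of canola meal.
Minimize 0.2x1 + 1.16x2 + 0.05x3 + 0.17x4 + 0.49x5 + 0.27x6 subject to:
  8x1 + 52.4x2 + 1.4x3 + 2.4x4 + 28.1x5 + 20.8x6 ≥ 69.8   (lysine)
  0.8x1 + 43.8x2 + 1.6x3 + 0.3x4 + 96.4x5 + 6.5x6 ≥ 81.8   (calcium)
  12.9x1 + 12.3x2 + 4.1x3 + 13.8x4 + 9.7x5 + 10.6x6 ≥ 17.4   (metabolisable energy)
  x1, x2, x3, x4, x5, x6 ≥ 0.
At the optimum only meat-and-bone meal, canola meal are positive (DDGS, fish meal, oat hulls, sorghum = 0). The lysine and calcium requirements are met with equality.
Solving gives x5 = 0.6846, x6 = 2.431.
Cost = 0.49·0.6846 + 0.27·2.431 = 0.99182.

€0.992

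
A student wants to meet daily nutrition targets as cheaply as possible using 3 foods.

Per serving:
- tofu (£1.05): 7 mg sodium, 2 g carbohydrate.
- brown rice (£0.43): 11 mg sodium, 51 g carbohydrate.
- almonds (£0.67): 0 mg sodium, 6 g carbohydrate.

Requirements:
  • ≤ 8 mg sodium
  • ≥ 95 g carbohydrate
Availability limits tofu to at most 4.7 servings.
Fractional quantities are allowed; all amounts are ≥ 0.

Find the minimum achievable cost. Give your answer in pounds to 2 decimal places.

This is a linear program. Let x1 = servings of tofu, x2 = servings of brown rice, x3 = servings of almonds.
Minimize 1.05x1 + 0.43x2 + 0.67x3 subject to:
  7x1 + 11x2 ≤ 8   (sodium)
  2x1 + 51x2 + 6x3 ≥ 95   (carbohydrate)
  x1 ≤ 4.7
  x1, x2, x3 ≥ 0.
At the optimum only brown rice, almonds are positive (tofu = 0). There the sodium and carbohydrate constraints are tight.
That vertex is x2 = 0.7273, x3 = 9.652.
Cost = 0.43·0.7273 + 0.67·9.652 = 6.7796.

£6.78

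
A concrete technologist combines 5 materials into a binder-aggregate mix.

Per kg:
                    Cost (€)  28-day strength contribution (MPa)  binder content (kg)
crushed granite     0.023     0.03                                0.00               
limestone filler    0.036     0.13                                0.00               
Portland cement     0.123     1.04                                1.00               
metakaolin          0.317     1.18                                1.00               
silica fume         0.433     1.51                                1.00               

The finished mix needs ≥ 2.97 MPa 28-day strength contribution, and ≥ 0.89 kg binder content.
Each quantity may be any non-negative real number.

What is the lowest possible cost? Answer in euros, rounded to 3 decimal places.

€0.351

Let x1 = kg of crushed granite, x2 = kg of limestone filler, x3 = kg of Portland cement, x4 = kg of metakaolin, x5 = kg of silica fume.
Minimise 0.023x1 + 0.036x2 + 0.123x3 + 0.317x4 + 0.433x5 subject to:
  0.03x1 + 0.13x2 + 1.04x3 + 1.18x4 + 1.51x5 ≥ 2.97   (28-day strength contribution)
  1x3 + 1x4 + 1x5 ≥ 0.89   (binder content)
  x1, x2, x3, x4, x5 ≥ 0.
At the optimum only Portland cement is positive (crushed granite, limestone filler, metakaolin, silica fume = 0). Binding constraint: 28-day strength contribution.
That vertex is x3 = 2.856.
Objective = 0.123·2.856 = 0.35129.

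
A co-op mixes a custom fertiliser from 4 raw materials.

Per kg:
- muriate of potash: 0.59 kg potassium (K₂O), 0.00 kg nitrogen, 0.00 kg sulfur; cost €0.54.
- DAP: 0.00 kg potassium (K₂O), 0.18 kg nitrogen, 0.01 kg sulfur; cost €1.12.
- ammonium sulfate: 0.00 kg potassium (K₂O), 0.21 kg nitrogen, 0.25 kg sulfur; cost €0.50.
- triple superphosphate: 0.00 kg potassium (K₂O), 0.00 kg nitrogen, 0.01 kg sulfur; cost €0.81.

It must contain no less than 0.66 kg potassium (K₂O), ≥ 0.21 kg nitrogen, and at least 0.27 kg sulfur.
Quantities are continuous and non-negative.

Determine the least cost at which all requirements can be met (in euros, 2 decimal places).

€1.14

Let x1 = kg of muriate of potash, x2 = kg of DAP, x3 = kg of ammonium sulfate, x4 = kg of triple superphosphate.
Minimise 0.54x1 + 1.12x2 + 0.5x3 + 0.81x4 subject to:
  0.59x1 ≥ 0.66   (potassium (K₂O))
  0.18x2 + 0.21x3 ≥ 0.21   (nitrogen)
  0.01x2 + 0.25x3 + 0.01x4 ≥ 0.27   (sulfur)
  x1, x2, x3, x4 ≥ 0.
The optimal basis is {muriate of potash, ammonium sulfate}; DAP, triple superphosphate drop out. There the potassium (K₂O) and sulfur constraints are tight.
So muriate of potash = 1.119 kg, ammonium sulfate = 1.08 kg.
Cost = 0.54·1.119 + 0.5·1.08 = 1.1443.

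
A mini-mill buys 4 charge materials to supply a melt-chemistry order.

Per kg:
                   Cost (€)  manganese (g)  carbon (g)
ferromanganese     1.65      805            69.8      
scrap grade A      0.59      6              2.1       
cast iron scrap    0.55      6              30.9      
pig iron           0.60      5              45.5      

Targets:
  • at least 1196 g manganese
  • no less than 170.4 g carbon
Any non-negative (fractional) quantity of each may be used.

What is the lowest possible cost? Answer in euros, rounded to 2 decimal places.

€3.32

Set it up as a linear program. Let x1 = kg of ferromanganese, x2 = kg of scrap grade A, x3 = kg of cast iron scrap, x4 = kg of pig iron.
min 1.65x1 + 0.59x2 + 0.55x3 + 0.6x4 with:
  805x1 + 6x2 + 6x3 + 5x4 ≥ 1196   (manganese)
  69.8x1 + 2.1x2 + 30.9x3 + 45.5x4 ≥ 170.4   (carbon)
  x1, x2, x3, x4 ≥ 0.
The minimum-cost mix takes nothing from scrap grade A, cast iron scrap — only ferromanganese, pig iron. The manganese and carbon requirements are met with equality.
That vertex is x1 = 1.4765, x4 = 1.48.
Hence cost = 1.65·1.4765 + 0.6·1.48 = €3.3242.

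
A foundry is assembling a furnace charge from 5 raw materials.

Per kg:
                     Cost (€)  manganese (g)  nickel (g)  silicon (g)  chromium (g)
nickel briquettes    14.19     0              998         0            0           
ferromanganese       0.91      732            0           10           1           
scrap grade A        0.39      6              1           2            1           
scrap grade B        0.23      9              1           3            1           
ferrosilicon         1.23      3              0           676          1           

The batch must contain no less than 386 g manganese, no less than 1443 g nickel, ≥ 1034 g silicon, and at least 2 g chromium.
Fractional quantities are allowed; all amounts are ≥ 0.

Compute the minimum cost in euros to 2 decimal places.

€22.86

Let x1 = kg of nickel briquettes, x2 = kg of ferromanganese, x3 = kg of scrap grade A, x4 = kg of scrap grade B, x5 = kg of ferrosilicon.
Minimize 14.19x1 + 0.91x2 + 0.39x3 + 0.23x4 + 1.23x5 with:
  732x2 + 6x3 + 9x4 + 3x5 ≥ 386   (manganese)
  998x1 + 1x3 + 1x4 ≥ 1443   (nickel)
  10x2 + 2x3 + 3x4 + 676x5 ≥ 1034   (silicon)
  1x2 + 1x3 + 1x4 + 1x5 ≥ 2   (chromium)
  x1, x2, x3, x4, x5 ≥ 0.
The optimal basis is {nickel briquettes, ferromanganese, ferrosilicon}; scrap grade A, scrap grade B drop out. There the manganese, nickel, silicon constraints are tight.
Solving gives x1 = 1.4459, x2 = 0.52109, x5 = 1.5219.
Cost = 14.19·1.4459 + 0.91·0.52109 + 1.23·1.5219 = 22.8634.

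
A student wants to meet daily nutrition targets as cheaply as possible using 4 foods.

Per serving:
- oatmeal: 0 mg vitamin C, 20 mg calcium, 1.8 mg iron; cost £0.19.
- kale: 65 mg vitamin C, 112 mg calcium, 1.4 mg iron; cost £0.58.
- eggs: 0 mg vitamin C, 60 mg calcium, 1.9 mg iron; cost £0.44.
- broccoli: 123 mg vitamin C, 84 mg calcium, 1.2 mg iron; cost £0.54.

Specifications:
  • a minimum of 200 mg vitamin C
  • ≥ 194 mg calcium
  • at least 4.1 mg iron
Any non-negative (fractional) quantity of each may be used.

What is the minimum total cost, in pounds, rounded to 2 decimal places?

Treat it as an LP. Let x1 = servings of oatmeal, x2 = servings of kale, x3 = servings of eggs, x4 = servings of broccoli.
min 0.19x1 + 0.58x2 + 0.44x3 + 0.54x4 with:
  65x2 + 123x4 ≥ 200   (vitamin C)
  20x1 + 112x2 + 60x3 + 84x4 ≥ 194   (calcium)
  1.8x1 + 1.4x2 + 1.9x3 + 1.2x4 ≥ 4.1   (iron)
  x1, x2, x3, x4 ≥ 0.
At the optimum only oatmeal, kale, broccoli are positive (eggs = 0). There the vitamin C, calcium, iron constraints are tight.
That vertex is x1 = 0.9523, x2 = 0.5675, x4 = 1.326.
Hence cost = 0.19·0.9523 + 0.58·0.5675 + 0.54·1.326 = £1.2261.

£1.23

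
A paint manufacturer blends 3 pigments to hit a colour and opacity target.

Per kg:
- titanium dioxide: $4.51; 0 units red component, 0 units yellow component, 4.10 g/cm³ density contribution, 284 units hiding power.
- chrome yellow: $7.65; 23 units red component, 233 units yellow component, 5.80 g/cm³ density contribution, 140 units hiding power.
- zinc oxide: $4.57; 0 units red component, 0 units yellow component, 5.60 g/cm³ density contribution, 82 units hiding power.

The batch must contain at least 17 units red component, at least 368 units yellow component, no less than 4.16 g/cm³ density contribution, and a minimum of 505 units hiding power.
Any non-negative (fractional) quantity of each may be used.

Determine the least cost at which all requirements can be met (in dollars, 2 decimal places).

$16.59

Let x1 = kg of titanium dioxide, x2 = kg of chrome yellow, x3 = kg of zinc oxide.
Minimize 4.51x1 + 7.65x2 + 4.57x3 with:
  23x2 ≥ 17   (red component)
  233x2 ≥ 368   (yellow component)
  4.1x1 + 5.8x2 + 5.6x3 ≥ 4.16   (density contribution)
  284x1 + 140x2 + 82x3 ≥ 505   (hiding power)
  x1, x2, x3 ≥ 0.
At the optimum only titanium dioxide, chrome yellow are positive (zinc oxide = 0). The yellow component and hiding power requirements are met with equality.
So titanium dioxide = 0.9996 kg, chrome yellow = 1.579 kg.
Total cost: 4.51·0.9996 + 7.65·1.579 = 16.5875.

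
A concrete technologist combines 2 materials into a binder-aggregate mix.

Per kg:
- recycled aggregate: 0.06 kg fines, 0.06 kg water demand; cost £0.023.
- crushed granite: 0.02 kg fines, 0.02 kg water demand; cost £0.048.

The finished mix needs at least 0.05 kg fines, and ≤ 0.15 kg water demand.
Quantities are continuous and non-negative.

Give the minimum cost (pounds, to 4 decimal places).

Treat it as an LP. Let x1 = kg of recycled aggregate, x2 = kg of crushed granite.
min 0.023x1 + 0.048x2 with:
  0.06x1 + 0.02x2 ≥ 0.05   (fines)
  0.06x1 + 0.02x2 ≤ 0.15   (water demand)
  x1, x2 ≥ 0.
The minimum-cost mix takes nothing from crushed granite — only recycled aggregate. There the fines constraint is tight.
That vertex is x1 = 0.8333.
Cost = 0.023·0.8333 = 0.019166.

£0.0192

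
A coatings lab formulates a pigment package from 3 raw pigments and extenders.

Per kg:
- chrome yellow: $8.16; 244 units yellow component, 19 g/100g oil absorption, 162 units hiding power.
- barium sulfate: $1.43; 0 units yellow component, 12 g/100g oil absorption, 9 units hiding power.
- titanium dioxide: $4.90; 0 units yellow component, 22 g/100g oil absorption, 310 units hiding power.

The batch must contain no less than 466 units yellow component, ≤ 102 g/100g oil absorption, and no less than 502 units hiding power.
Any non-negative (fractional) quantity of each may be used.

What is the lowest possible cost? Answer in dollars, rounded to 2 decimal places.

$18.63

Treat it as an LP. Let x1 = kg of chrome yellow, x2 = kg of barium sulfate, x3 = kg of titanium dioxide.
Minimise 8.16x1 + 1.43x2 + 4.9x3 with:
  244x1 ≥ 466   (yellow component)
  19x1 + 12x2 + 22x3 ≤ 102   (oil absorption)
  162x1 + 9x2 + 310x3 ≥ 502   (hiding power)
  x1, x2, x3 ≥ 0.
At the optimum only chrome yellow, titanium dioxide are positive (barium sulfate = 0). Binding constraints: yellow component and hiding power.
Optimal quantities: chrome yellow = 1.91 kg, titanium dioxide = 0.6213 kg.
Total cost: 8.16·1.91 + 4.9·0.6213 = 18.6300.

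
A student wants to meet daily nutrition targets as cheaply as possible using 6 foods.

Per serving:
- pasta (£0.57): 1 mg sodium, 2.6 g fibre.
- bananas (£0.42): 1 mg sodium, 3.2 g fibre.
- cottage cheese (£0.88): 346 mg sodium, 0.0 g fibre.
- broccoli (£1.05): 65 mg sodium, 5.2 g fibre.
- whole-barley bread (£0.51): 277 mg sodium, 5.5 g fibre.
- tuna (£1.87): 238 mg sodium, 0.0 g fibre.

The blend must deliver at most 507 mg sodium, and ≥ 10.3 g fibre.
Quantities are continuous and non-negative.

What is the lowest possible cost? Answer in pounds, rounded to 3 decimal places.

£0.964

Let x1 = servings of pasta, x2 = servings of bananas, x3 = servings of cottage cheese, x4 = servings of broccoli, x5 = servings of whole-barley bread, x6 = servings of tuna.
Minimise 0.57x1 + 0.42x2 + 0.88x3 + 1.05x4 + 0.51x5 + 1.87x6 s.t.:
  1x1 + 1x2 + 346x3 + 65x4 + 277x5 + 238x6 ≤ 507   (sodium)
  2.6x1 + 3.2x2 + 5.2x4 + 5.5x5 ≥ 10.3   (fibre)
  x1, x2, x3, x4, x5, x6 ≥ 0.
The optimal basis is {bananas, whole-barley bread}; pasta, cottage cheese, broccoli, tuna drop out. There the sodium and fibre constraints are tight.
Solving gives x2 = 0.07333, x5 = 1.83.
Hence cost = 0.42·0.07333 + 0.51·1.83 = £0.96410.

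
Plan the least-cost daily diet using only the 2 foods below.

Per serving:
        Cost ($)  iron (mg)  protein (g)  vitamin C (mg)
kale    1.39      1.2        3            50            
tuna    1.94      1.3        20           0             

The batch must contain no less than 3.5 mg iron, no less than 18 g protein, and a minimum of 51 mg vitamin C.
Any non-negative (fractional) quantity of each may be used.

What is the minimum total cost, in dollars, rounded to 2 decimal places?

$4.29

This is a linear program. Let x1 = servings of kale, x2 = servings of tuna.
min 1.39x1 + 1.94x2 subject to:
  1.2x1 + 1.3x2 ≥ 3.5   (iron)
  3x1 + 20x2 ≥ 18   (protein)
  50x1 ≥ 51   (vitamin C)
  x1, x2 ≥ 0.
Both inputs are positive at the optimum. Binding constraints: iron and protein.
Solving gives x1 = 2.318, x2 = 0.5522.
Objective = 1.39·2.318 + 1.94·0.5522 = 4.2933.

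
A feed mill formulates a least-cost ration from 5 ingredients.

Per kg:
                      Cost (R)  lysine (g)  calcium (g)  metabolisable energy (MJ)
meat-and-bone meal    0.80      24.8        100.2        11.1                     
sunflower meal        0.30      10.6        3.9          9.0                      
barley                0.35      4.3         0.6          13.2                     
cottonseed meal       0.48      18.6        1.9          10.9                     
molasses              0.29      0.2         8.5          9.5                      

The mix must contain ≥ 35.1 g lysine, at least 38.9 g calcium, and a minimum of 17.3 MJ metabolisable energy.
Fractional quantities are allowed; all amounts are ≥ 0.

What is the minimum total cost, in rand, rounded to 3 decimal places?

Set it up as a linear program. Let x1 = kg of meat-and-bone meal, x2 = kg of sunflower meal, x3 = kg of barley, x4 = kg of cottonseed meal, x5 = kg of molasses.
Minimise 0.8x1 + 0.3x2 + 0.35x3 + 0.48x4 + 0.29x5 with:
  24.8x1 + 10.6x2 + 4.3x3 + 18.6x4 + 0.2x5 ≥ 35.1   (lysine)
  100.2x1 + 3.9x2 + 0.6x3 + 1.9x4 + 8.5x5 ≥ 38.9   (calcium)
  11.1x1 + 9x2 + 13.2x3 + 10.9x4 + 9.5x5 ≥ 17.3   (metabolisable energy)
  x1, x2, x3, x4, x5 ≥ 0.
The optimal basis is {meat-and-bone meal, cottonseed meal}; sunflower meal, barley, molasses drop out. The lysine and calcium requirements are met with equality.
So meat-and-bone meal = 0.3616 kg, cottonseed meal = 1.405 kg.
Hence cost = 0.8·0.3616 + 0.48·1.405 = R0.96368.

R0.964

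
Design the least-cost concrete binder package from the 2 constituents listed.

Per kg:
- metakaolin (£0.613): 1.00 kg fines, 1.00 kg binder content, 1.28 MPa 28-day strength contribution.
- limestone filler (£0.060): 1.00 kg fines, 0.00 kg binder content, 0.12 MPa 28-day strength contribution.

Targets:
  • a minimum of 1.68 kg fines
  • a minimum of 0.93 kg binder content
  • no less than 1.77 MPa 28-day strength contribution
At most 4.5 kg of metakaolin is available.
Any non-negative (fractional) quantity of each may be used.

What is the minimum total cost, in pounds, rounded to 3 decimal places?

Set it up as a linear program. Let x1 = kg of metakaolin, x2 = kg of limestone filler.
min 0.613x1 + 0.06x2 subject to:
  1x1 + 1x2 ≥ 1.68   (fines)
  1x1 ≥ 0.93   (binder content)
  1.28x1 + 0.12x2 ≥ 1.77   (28-day strength contribution)
  x1 ≤ 4.5
  x1, x2 ≥ 0.
Both inputs are positive at the optimum. Binding constraints: fines and 28-day strength contribution.
That vertex is x1 = 1.352, x2 = 0.3279.
Hence cost = 0.613·1.352 + 0.06·0.3279 = £0.84845.

£0.848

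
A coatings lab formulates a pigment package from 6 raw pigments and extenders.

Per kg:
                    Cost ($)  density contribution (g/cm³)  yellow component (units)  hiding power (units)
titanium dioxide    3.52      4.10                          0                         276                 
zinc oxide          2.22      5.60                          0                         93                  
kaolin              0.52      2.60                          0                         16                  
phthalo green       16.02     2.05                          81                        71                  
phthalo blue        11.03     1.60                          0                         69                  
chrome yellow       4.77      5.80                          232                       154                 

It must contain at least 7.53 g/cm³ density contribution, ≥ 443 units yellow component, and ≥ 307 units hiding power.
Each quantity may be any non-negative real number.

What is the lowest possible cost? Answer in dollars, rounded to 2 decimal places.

Treat it as an LP. Let x1 = kg of titanium dioxide, x2 = kg of zinc oxide, x3 = kg of kaolin, x4 = kg of phthalo green, x5 = kg of phthalo blue, x6 = kg of chrome yellow.
Minimise 3.52x1 + 2.22x2 + 0.52x3 + 16.02x4 + 11.03x5 + 4.77x6 s.t.:
  4.1x1 + 5.6x2 + 2.6x3 + 2.05x4 + 1.6x5 + 5.8x6 ≥ 7.53   (density contribution)
  81x4 + 232x6 ≥ 443   (yellow component)
  276x1 + 93x2 + 16x3 + 71x4 + 69x5 + 154x6 ≥ 307   (hiding power)
  x1, x2, x3, x4, x5, x6 ≥ 0.
The cheapest feasible vertex uses only titanium dioxide, chrome yellow; zinc oxide, kaolin, phthalo green, phthalo blue are not used. The yellow component and hiding power requirements are met with equality.
Solving gives x1 = 0.04688, x6 = 1.909.
Hence cost = 3.52·0.04688 + 4.77·1.909 = $9.2709.

$9.27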